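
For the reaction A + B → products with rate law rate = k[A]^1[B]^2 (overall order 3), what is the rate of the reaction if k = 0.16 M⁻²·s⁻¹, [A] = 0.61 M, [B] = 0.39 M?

0.01484 M/s

Step 1: The rate law is rate = k[A]^1[B]^2, overall order = 1+2 = 3
Step 2: Substitute values: rate = 0.16 × (0.61)^1 × (0.39)^2
Step 3: rate = 0.16 × 0.61 × 0.1521 = 0.014845 M/s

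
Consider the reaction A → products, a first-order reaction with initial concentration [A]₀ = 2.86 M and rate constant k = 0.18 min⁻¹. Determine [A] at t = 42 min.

0.00149 M

Step 1: For a first-order reaction: [A] = [A]₀ × e^(-kt)
Step 2: [A] = 2.86 × e^(-0.18 × 42)
Step 3: [A] = 2.86 × e^(-7.56)
Step 4: [A] = 2.86 × 0.000520875 = 0.00149 M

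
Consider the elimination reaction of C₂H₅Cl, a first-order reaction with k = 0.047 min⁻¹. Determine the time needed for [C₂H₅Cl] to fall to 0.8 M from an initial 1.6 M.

14.75 min

Step 1: For first-order: t = ln([C₂H₅Cl]₀/[C₂H₅Cl])/k
Step 2: t = ln(1.6/0.8)/0.047
Step 3: t = ln(2)/0.047
Step 4: t = 0.6931/0.047 = 14.75 min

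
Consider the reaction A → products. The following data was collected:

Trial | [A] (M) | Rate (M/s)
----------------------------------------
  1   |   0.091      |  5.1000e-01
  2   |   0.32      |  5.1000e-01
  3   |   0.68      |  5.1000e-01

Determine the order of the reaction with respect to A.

zeroth order (0)

Step 1: Compare trials - when concentration changes, rate stays constant.
Step 2: rate₂/rate₁ = 5.1000e-01/5.1000e-01 = 1
Step 3: [A]₂/[A]₁ = 0.32/0.091 = 3.516
Step 4: Since rate ratio ≈ (conc ratio)^0, the reaction is zeroth order.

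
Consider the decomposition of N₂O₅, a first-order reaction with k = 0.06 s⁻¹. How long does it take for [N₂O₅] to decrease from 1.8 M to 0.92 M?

11.19 s

Step 1: For first-order: t = ln([N₂O₅]₀/[N₂O₅])/k
Step 2: t = ln(1.8/0.92)/0.06
Step 3: t = ln(1.957)/0.06
Step 4: t = 0.6712/0.06 = 11.19 s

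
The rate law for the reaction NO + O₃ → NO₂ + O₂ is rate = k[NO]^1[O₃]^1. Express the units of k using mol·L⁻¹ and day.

(mol·L⁻¹)⁻¹·day⁻¹

Step 1: Overall order = 1 + 1 = 2.
Step 2: rate has units mol·L⁻¹·day⁻¹; [NO]^1[O₃]^1 has units (mol·L⁻¹)^2.
Step 3: k = rate/([NO]^1[O₃]^1), so units of k = (mol·L⁻¹)^(1-2)·day⁻¹ = (mol·L⁻¹)⁻¹·day⁻¹.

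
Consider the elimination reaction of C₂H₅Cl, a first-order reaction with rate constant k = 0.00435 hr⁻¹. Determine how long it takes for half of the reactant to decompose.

159.3 hr

Step 1: For a first-order reaction, t₁/₂ = ln(2)/k
Step 2: t₁/₂ = ln(2)/0.00435
Step 3: t₁/₂ = 0.6931/0.00435 = 159.3 hr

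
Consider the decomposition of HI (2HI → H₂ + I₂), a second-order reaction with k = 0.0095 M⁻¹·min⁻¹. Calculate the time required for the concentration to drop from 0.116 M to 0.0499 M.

1202 min

Step 1: For second-order: t = (1/[HI] - 1/[HI]₀)/k
Step 2: t = (1/0.0499 - 1/0.116)/0.0095
Step 3: t = (20.04 - 8.621)/0.0095
Step 4: t = 11.42/0.0095 = 1202 min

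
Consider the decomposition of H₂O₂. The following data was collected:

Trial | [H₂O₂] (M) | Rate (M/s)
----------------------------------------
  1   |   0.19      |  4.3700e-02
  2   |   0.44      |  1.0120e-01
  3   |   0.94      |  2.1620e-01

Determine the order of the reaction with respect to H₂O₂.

first order (1)

Step 1: Compare trials to find order n where rate₂/rate₁ = ([H₂O₂]₂/[H₂O₂]₁)^n
Step 2: rate₂/rate₁ = 1.0120e-01/4.3700e-02 = 2.316
Step 3: [H₂O₂]₂/[H₂O₂]₁ = 0.44/0.19 = 2.316
Step 4: n = ln(2.316)/ln(2.316) = 1.00 ≈ 1
Step 5: The reaction is first order in H₂O₂.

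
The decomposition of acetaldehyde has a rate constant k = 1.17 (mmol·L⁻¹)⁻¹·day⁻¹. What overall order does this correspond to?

second order (2)

Step 1: The units of k for an nth-order reaction are (concentration)^(1-n)·(time)⁻¹.
Step 2: Here k has units (mmol·L⁻¹)⁻¹·day⁻¹, so the concentration exponent is -1.
Step 3: 1 - n = -1 ⇒ n = 2. The reaction is second order.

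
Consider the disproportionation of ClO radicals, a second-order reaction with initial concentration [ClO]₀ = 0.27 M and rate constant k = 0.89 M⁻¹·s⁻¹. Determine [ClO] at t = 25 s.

0.03853 M

Step 1: For a second-order reaction: 1/[ClO] = 1/[ClO]₀ + kt
Step 2: 1/[ClO] = 1/0.27 + 0.89 × 25
Step 3: 1/[ClO] = 3.704 + 22.25 = 25.95
Step 4: [ClO] = 1/25.95 = 0.03853 M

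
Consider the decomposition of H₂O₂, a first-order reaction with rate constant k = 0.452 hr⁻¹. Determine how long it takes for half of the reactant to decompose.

1.534 hr

Step 1: For a first-order reaction, t₁/₂ = ln(2)/k
Step 2: t₁/₂ = ln(2)/0.452
Step 3: t₁/₂ = 0.6931/0.452 = 1.534 hr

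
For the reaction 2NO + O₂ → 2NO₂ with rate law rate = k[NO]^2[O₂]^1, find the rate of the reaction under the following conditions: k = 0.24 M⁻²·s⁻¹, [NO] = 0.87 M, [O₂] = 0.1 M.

0.01817 M/s

Step 1: The rate law is rate = k[NO]^2[O₂]^1
Step 2: Substitute: rate = 0.24 × (0.87)^2 × (0.1)^1
Step 3: rate = 0.24 × 0.7569 × 0.1 = 0.0181656 M/s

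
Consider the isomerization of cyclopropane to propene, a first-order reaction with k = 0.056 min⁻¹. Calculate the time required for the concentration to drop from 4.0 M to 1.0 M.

24.76 min

Step 1: For first-order: t = ln([cyclopropane]₀/[cyclopropane])/k
Step 2: t = ln(4.0/1.0)/0.056
Step 3: t = ln(4)/0.056
Step 4: t = 1.386/0.056 = 24.76 min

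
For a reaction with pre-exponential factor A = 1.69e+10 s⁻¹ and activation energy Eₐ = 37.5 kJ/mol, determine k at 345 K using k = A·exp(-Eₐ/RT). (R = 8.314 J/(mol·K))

3.55e+04 s⁻¹

Step 1: Use the Arrhenius equation: k = A × exp(-Eₐ/RT)
Step 2: Convert Eₐ to J/mol: 37.5 kJ/mol = 37500 J/mol
Step 3: Calculate the exponent: -Eₐ/(RT) = -37500/(8.314 × 345) = -13.07381
Step 4: k = 1.69e+10 × exp(-13.07381)
Step 5: k = 1.69e+10 × 2.09950e-06 = 3.5482e+04 s⁻¹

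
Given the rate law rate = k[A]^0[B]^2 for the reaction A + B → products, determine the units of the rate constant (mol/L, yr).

(mol/L)⁻¹·yr⁻¹

Step 1: Overall order = 0 + 2 = 2.
Step 2: rate has units mol/L·yr⁻¹; [A]^0[B]^2 has units (mol/L)^2.
Step 3: k = rate/([A]^0[B]^2), so units of k = (mol/L)^(1-2)·yr⁻¹ = (mol/L)⁻¹·yr⁻¹.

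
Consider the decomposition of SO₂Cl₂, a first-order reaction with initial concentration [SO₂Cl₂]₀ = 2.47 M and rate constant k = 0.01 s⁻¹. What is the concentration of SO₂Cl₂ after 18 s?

2.063 M

Step 1: For a first-order reaction: [SO₂Cl₂] = [SO₂Cl₂]₀ × e^(-kt)
Step 2: [SO₂Cl₂] = 2.47 × e^(-0.01 × 18)
Step 3: [SO₂Cl₂] = 2.47 × e^(-0.18)
Step 4: [SO₂Cl₂] = 2.47 × 0.83527 = 2.063 M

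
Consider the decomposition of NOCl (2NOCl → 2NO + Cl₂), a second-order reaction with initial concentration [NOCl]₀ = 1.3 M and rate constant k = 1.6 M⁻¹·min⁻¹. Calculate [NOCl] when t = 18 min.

0.03382 M

Step 1: For a second-order reaction: 1/[NOCl] = 1/[NOCl]₀ + kt
Step 2: 1/[NOCl] = 1/1.3 + 1.6 × 18
Step 3: 1/[NOCl] = 0.7692 + 28.8 = 29.57
Step 4: [NOCl] = 1/29.57 = 0.03382 M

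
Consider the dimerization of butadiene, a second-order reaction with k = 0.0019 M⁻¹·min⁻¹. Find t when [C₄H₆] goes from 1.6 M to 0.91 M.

249.4 min

Step 1: For second-order: t = (1/[C₄H₆] - 1/[C₄H₆]₀)/k
Step 2: t = (1/0.91 - 1/1.6)/0.0019
Step 3: t = (1.099 - 0.625)/0.0019
Step 4: t = 0.4739/0.0019 = 249.4 min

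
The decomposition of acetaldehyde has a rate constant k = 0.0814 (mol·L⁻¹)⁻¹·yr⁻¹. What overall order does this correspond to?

second order (2)

Step 1: The units of k for an nth-order reaction are (concentration)^(1-n)·(time)⁻¹.
Step 2: Here k has units (mol·L⁻¹)⁻¹·yr⁻¹, so the concentration exponent is -1.
Step 3: 1 - n = -1 ⇒ n = 2. The reaction is second order.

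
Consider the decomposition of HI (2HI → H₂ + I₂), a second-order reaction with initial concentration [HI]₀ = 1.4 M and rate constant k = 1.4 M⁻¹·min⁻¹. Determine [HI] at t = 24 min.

0.02914 M

Step 1: For a second-order reaction: 1/[HI] = 1/[HI]₀ + kt
Step 2: 1/[HI] = 1/1.4 + 1.4 × 24
Step 3: 1/[HI] = 0.7143 + 33.6 = 34.31
Step 4: [HI] = 1/34.31 = 0.02914 M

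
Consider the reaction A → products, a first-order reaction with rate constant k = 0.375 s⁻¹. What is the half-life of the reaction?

1.848 s

Step 1: For a first-order reaction, t₁/₂ = ln(2)/k
Step 2: t₁/₂ = ln(2)/0.375
Step 3: t₁/₂ = 0.6931/0.375 = 1.848 s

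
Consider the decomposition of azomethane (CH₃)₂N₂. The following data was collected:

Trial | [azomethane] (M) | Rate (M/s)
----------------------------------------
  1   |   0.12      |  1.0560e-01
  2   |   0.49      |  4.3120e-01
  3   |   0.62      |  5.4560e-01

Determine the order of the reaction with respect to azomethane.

first order (1)

Step 1: Compare trials to find order n where rate₂/rate₁ = ([azomethane]₂/[azomethane]₁)^n
Step 2: rate₂/rate₁ = 4.3120e-01/1.0560e-01 = 4.083
Step 3: [azomethane]₂/[azomethane]₁ = 0.49/0.12 = 4.083
Step 4: n = ln(4.083)/ln(4.083) = 1.00 ≈ 1
Step 5: The reaction is first order in azomethane.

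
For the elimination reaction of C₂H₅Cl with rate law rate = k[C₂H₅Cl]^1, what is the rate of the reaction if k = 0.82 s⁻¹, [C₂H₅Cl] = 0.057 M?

0.04674 M/s

Step 1: Identify the rate law: rate = k[C₂H₅Cl]^1
Step 2: Substitute values: rate = 0.82 × (0.057)^1
Step 3: Calculate: rate = 0.82 × 0.057 = 0.04674 M/s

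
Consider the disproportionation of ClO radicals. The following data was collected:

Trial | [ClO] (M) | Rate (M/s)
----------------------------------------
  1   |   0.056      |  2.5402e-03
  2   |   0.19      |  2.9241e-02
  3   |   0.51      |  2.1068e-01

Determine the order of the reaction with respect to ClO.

second order (2)

Step 1: Compare trials to find order n where rate₂/rate₁ = ([ClO]₂/[ClO]₁)^n
Step 2: rate₂/rate₁ = 2.9241e-02/2.5402e-03 = 11.51
Step 3: [ClO]₂/[ClO]₁ = 0.19/0.056 = 3.393
Step 4: n = ln(11.51)/ln(3.393) = 2.00 ≈ 2
Step 5: The reaction is second order in ClO.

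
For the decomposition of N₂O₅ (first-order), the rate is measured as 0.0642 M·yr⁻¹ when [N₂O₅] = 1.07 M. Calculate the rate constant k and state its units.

0.06 yr⁻¹

Step 1: rate = k[N₂O₅]^1, so k = rate / [N₂O₅]^1.
Step 2: k = 0.0642 / (1.07)^1 = 0.0642 / 1.07.
Step 3: k = 0.06 yr⁻¹.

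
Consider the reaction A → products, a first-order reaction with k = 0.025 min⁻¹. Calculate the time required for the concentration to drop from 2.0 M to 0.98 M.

28.53 min

Step 1: For first-order: t = ln([A]₀/[A])/k
Step 2: t = ln(2.0/0.98)/0.025
Step 3: t = ln(2.041)/0.025
Step 4: t = 0.7133/0.025 = 28.53 min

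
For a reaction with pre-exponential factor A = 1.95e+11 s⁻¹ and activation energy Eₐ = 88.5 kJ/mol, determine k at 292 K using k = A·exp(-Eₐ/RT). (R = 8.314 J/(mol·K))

2.87e-05 s⁻¹

Step 1: Use the Arrhenius equation: k = A × exp(-Eₐ/RT)
Step 2: Convert Eₐ to J/mol: 88.5 kJ/mol = 88500 J/mol
Step 3: Calculate the exponent: -Eₐ/(RT) = -88500/(8.314 × 292) = -36.45444
Step 4: k = 1.95e+11 × exp(-36.45444)
Step 5: k = 1.95e+11 × 1.47244e-16 = 2.8713e-05 s⁻¹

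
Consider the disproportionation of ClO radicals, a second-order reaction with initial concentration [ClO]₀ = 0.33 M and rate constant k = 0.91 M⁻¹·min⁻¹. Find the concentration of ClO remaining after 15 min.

0.05995 M

Step 1: For a second-order reaction: 1/[ClO] = 1/[ClO]₀ + kt
Step 2: 1/[ClO] = 1/0.33 + 0.91 × 15
Step 3: 1/[ClO] = 3.03 + 13.65 = 16.68
Step 4: [ClO] = 1/16.68 = 0.05995 M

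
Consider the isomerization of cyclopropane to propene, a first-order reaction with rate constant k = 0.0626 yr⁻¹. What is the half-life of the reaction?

11.07 yr

Step 1: For a first-order reaction, t₁/₂ = ln(2)/k
Step 2: t₁/₂ = ln(2)/0.0626
Step 3: t₁/₂ = 0.6931/0.0626 = 11.07 yr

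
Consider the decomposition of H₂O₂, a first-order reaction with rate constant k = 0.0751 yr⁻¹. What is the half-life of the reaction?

9.23 yr

Step 1: For a first-order reaction, t₁/₂ = ln(2)/k
Step 2: t₁/₂ = ln(2)/0.0751
Step 3: t₁/₂ = 0.6931/0.0751 = 9.23 yr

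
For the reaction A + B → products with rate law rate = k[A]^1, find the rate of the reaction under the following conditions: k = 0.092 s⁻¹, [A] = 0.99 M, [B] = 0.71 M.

0.09108 M/s

Step 1: The rate law is rate = k[A]^1
Step 2: Note that the rate does not depend on [B] (zero order in B).
Step 3: rate = 0.092 × (0.99)^1 = 0.09108 M/s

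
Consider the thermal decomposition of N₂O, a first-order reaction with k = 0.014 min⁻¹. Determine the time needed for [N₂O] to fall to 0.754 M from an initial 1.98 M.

68.96 min

Step 1: For first-order: t = ln([N₂O]₀/[N₂O])/k
Step 2: t = ln(1.98/0.754)/0.014
Step 3: t = ln(2.626)/0.014
Step 4: t = 0.9655/0.014 = 68.96 min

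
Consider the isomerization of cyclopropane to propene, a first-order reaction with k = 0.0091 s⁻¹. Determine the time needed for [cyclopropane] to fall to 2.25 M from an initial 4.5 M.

76.17 s

Step 1: For first-order: t = ln([cyclopropane]₀/[cyclopropane])/k
Step 2: t = ln(4.5/2.25)/0.0091
Step 3: t = ln(2)/0.0091
Step 4: t = 0.6931/0.0091 = 76.17 s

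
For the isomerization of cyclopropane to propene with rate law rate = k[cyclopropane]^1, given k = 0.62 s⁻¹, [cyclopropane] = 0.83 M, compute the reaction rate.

0.5146 M/s

Step 1: Identify the rate law: rate = k[cyclopropane]^1
Step 2: Substitute values: rate = 0.62 × (0.83)^1
Step 3: Calculate: rate = 0.62 × 0.83 = 0.5146 M/s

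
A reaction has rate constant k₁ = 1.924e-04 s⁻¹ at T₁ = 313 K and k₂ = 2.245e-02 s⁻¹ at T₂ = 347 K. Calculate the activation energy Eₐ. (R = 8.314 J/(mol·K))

126.4 kJ/mol

Step 1: Use the two-temperature Arrhenius form: ln(k₂/k₁) = -Eₐ/R × (1/T₂ - 1/T₁)
Step 2: ln(k₂/k₁) = ln(2.245e-02/1.924e-04) = ln(116.684) = 4.75947
Step 3: 1/T₂ - 1/T₁ = 1/347 - 1/313 = -3.130438e-04 K⁻¹
Step 4: Eₐ = -R × ln(k₂/k₁) / (1/T₂ - 1/T₁) = -8.314 × 4.75947 / -3.130438e-04
Step 5: Eₐ = 1.2640e+05 J/mol = 126.4 kJ/mol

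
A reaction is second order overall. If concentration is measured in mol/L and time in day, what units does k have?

(mol/L)⁻¹·day⁻¹

Step 1: For overall order n, rate = k × (concentration)^n.
Step 2: Rate has units mol/L·day⁻¹; concentration term has units (mol/L)^2.
Step 3: k = rate / (concentration)^n, so units of k = (mol/L)^(1-2)·day⁻¹ = (mol/L)⁻¹·day⁻¹.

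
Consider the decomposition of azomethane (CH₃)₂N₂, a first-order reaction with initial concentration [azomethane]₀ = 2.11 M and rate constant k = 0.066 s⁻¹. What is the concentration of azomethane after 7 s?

1.329 M

Step 1: For a first-order reaction: [azomethane] = [azomethane]₀ × e^(-kt)
Step 2: [azomethane] = 2.11 × e^(-0.066 × 7)
Step 3: [azomethane] = 2.11 × e^(-0.462)
Step 4: [azomethane] = 2.11 × 0.630022 = 1.329 M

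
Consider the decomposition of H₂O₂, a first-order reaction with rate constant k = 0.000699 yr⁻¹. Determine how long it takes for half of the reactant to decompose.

991.6 yr

Step 1: For a first-order reaction, t₁/₂ = ln(2)/k
Step 2: t₁/₂ = ln(2)/0.000699
Step 3: t₁/₂ = 0.6931/0.000699 = 991.6 yr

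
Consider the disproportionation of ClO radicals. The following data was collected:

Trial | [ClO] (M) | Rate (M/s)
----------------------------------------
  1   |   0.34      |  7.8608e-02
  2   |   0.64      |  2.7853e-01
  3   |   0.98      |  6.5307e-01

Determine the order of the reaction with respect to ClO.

second order (2)

Step 1: Compare trials to find order n where rate₂/rate₁ = ([ClO]₂/[ClO]₁)^n
Step 2: rate₂/rate₁ = 2.7853e-01/7.8608e-02 = 3.543
Step 3: [ClO]₂/[ClO]₁ = 0.64/0.34 = 1.882
Step 4: n = ln(3.543)/ln(1.882) = 2.00 ≈ 2
Step 5: The reaction is second order in ClO.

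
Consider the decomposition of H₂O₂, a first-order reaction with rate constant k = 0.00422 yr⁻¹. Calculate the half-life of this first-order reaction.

164.3 yr

Step 1: For a first-order reaction, t₁/₂ = ln(2)/k
Step 2: t₁/₂ = ln(2)/0.00422
Step 3: t₁/₂ = 0.6931/0.00422 = 164.3 yr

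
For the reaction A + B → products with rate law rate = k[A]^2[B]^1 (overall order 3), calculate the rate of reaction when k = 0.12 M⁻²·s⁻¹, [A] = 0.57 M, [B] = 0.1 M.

0.003899 M/s

Step 1: The rate law is rate = k[A]^2[B]^1, overall order = 2+1 = 3
Step 2: Substitute values: rate = 0.12 × (0.57)^2 × (0.1)^1
Step 3: rate = 0.12 × 0.3249 × 0.1 = 0.0038988 M/s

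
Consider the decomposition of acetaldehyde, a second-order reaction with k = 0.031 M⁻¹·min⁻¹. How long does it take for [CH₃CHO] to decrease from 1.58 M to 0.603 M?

33.08 min

Step 1: For second-order: t = (1/[CH₃CHO] - 1/[CH₃CHO]₀)/k
Step 2: t = (1/0.603 - 1/1.58)/0.031
Step 3: t = (1.658 - 0.6329)/0.031
Step 4: t = 1.025/0.031 = 33.08 min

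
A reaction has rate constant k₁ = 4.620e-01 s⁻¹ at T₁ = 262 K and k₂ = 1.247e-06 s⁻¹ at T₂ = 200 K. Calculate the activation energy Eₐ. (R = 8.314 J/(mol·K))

90.1 kJ/mol

Step 1: Use the two-temperature Arrhenius form: ln(k₂/k₁) = -Eₐ/R × (1/T₂ - 1/T₁)
Step 2: ln(k₂/k₁) = ln(1.247e-06/4.620e-01) = ln(2.69913e-06) = -12.8226
Step 3: 1/T₂ - 1/T₁ = 1/200 - 1/262 = 1.183206e-03 K⁻¹
Step 4: Eₐ = -R × ln(k₂/k₁) / (1/T₂ - 1/T₁) = -8.314 × -12.8226 / 1.183206e-03
Step 5: Eₐ = 9.0100e+04 J/mol = 90.1 kJ/mol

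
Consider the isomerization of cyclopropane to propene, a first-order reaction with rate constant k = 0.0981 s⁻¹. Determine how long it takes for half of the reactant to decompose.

7.066 s

Step 1: For a first-order reaction, t₁/₂ = ln(2)/k
Step 2: t₁/₂ = ln(2)/0.0981
Step 3: t₁/₂ = 0.6931/0.0981 = 7.066 s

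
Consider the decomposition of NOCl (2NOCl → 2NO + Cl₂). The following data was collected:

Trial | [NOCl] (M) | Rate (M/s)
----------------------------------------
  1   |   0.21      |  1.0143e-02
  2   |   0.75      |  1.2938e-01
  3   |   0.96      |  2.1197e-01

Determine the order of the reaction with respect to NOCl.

second order (2)

Step 1: Compare trials to find order n where rate₂/rate₁ = ([NOCl]₂/[NOCl]₁)^n
Step 2: rate₂/rate₁ = 1.2938e-01/1.0143e-02 = 12.76
Step 3: [NOCl]₂/[NOCl]₁ = 0.75/0.21 = 3.571
Step 4: n = ln(12.76)/ln(3.571) = 2.00 ≈ 2
Step 5: The reaction is second order in NOCl.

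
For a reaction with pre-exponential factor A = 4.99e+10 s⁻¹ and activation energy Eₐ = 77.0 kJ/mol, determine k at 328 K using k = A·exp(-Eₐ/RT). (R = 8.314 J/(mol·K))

2.72e-02 s⁻¹

Step 1: Use the Arrhenius equation: k = A × exp(-Eₐ/RT)
Step 2: Convert Eₐ to J/mol: 77.0 kJ/mol = 77000 J/mol
Step 3: Calculate the exponent: -Eₐ/(RT) = -77000/(8.314 × 328) = -28.23624
Step 4: k = 4.99e+10 × exp(-28.23624)
Step 5: k = 4.99e+10 × 5.45955e-13 = 2.7243e-02 s⁻¹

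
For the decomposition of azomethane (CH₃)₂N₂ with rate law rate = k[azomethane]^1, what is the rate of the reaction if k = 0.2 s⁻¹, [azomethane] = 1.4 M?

0.28 M/s

Step 1: Identify the rate law: rate = k[azomethane]^1
Step 2: Substitute values: rate = 0.2 × (1.4)^1
Step 3: Calculate: rate = 0.2 × 1.4 = 0.28 M/s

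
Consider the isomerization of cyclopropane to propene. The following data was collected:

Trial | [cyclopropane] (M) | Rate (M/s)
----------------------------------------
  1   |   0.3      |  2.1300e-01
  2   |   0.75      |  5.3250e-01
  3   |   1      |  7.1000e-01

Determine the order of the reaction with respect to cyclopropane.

first order (1)

Step 1: Compare trials to find order n where rate₂/rate₁ = ([cyclopropane]₂/[cyclopropane]₁)^n
Step 2: rate₂/rate₁ = 5.3250e-01/2.1300e-01 = 2.5
Step 3: [cyclopropane]₂/[cyclopropane]₁ = 0.75/0.3 = 2.5
Step 4: n = ln(2.5)/ln(2.5) = 1.00 ≈ 1
Step 5: The reaction is first order in cyclopropane.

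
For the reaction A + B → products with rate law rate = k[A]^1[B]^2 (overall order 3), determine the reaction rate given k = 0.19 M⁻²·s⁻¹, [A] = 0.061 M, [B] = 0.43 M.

0.002143 M/s

Step 1: The rate law is rate = k[A]^1[B]^2, overall order = 1+2 = 3
Step 2: Substitute values: rate = 0.19 × (0.061)^1 × (0.43)^2
Step 3: rate = 0.19 × 0.061 × 0.1849 = 0.00214299 M/s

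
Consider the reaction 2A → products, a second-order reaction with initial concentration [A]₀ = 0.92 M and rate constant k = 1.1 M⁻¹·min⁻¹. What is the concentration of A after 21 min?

0.04134 M

Step 1: For a second-order reaction: 1/[A] = 1/[A]₀ + kt
Step 2: 1/[A] = 1/0.92 + 1.1 × 21
Step 3: 1/[A] = 1.087 + 23.1 = 24.19
Step 4: [A] = 1/24.19 = 0.04134 M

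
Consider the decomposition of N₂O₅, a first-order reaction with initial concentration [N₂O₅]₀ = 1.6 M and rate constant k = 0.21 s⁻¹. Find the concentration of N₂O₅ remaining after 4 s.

0.6907 M

Step 1: For a first-order reaction: [N₂O₅] = [N₂O₅]₀ × e^(-kt)
Step 2: [N₂O₅] = 1.6 × e^(-0.21 × 4)
Step 3: [N₂O₅] = 1.6 × e^(-0.84)
Step 4: [N₂O₅] = 1.6 × 0.431711 = 0.6907 M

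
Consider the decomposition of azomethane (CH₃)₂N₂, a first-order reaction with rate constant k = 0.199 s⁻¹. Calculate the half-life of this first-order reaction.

3.483 s

Step 1: For a first-order reaction, t₁/₂ = ln(2)/k
Step 2: t₁/₂ = ln(2)/0.199
Step 3: t₁/₂ = 0.6931/0.199 = 3.483 s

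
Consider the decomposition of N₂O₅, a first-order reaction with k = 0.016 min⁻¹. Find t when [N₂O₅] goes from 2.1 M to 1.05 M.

43.32 min

Step 1: For first-order: t = ln([N₂O₅]₀/[N₂O₅])/k
Step 2: t = ln(2.1/1.05)/0.016
Step 3: t = ln(2)/0.016
Step 4: t = 0.6931/0.016 = 43.32 min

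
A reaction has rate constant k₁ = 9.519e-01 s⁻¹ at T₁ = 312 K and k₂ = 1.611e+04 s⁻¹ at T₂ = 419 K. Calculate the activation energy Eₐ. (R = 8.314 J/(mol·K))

98.9 kJ/mol

Step 1: Use the two-temperature Arrhenius form: ln(k₂/k₁) = -Eₐ/R × (1/T₂ - 1/T₁)
Step 2: ln(k₂/k₁) = ln(1.611e+04/9.519e-01) = ln(16924) = 9.73649
Step 3: 1/T₂ - 1/T₁ = 1/419 - 1/312 = -8.184934e-04 K⁻¹
Step 4: Eₐ = -R × ln(k₂/k₁) / (1/T₂ - 1/T₁) = -8.314 × 9.73649 / -8.184934e-04
Step 5: Eₐ = 9.8900e+04 J/mol = 98.9 kJ/mol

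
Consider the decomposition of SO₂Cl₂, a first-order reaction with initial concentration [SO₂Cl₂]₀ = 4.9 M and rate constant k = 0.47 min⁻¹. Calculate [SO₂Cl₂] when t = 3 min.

1.196 M

Step 1: For a first-order reaction: [SO₂Cl₂] = [SO₂Cl₂]₀ × e^(-kt)
Step 2: [SO₂Cl₂] = 4.9 × e^(-0.47 × 3)
Step 3: [SO₂Cl₂] = 4.9 × e^(-1.41)
Step 4: [SO₂Cl₂] = 4.9 × 0.244143 = 1.196 M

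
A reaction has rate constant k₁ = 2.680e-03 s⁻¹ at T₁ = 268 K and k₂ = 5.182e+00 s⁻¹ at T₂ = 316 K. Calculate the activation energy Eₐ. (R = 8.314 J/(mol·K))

111.0 kJ/mol

Step 1: Use the two-temperature Arrhenius form: ln(k₂/k₁) = -Eₐ/R × (1/T₂ - 1/T₁)
Step 2: ln(k₂/k₁) = ln(5.182e+00/2.680e-03) = ln(1933.58) = 7.56713
Step 3: 1/T₂ - 1/T₁ = 1/316 - 1/268 = -5.667863e-04 K⁻¹
Step 4: Eₐ = -R × ln(k₂/k₁) / (1/T₂ - 1/T₁) = -8.314 × 7.56713 / -5.667863e-04
Step 5: Eₐ = 1.1100e+05 J/mol = 111.0 kJ/mol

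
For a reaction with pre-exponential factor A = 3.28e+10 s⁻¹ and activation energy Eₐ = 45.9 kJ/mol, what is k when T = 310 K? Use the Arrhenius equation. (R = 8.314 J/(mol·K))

6.05e+02 s⁻¹

Step 1: Use the Arrhenius equation: k = A × exp(-Eₐ/RT)
Step 2: Convert Eₐ to J/mol: 45.9 kJ/mol = 45900 J/mol
Step 3: Calculate the exponent: -Eₐ/(RT) = -45900/(8.314 × 310) = -17.80906
Step 4: k = 3.28e+10 × exp(-17.80906)
Step 5: k = 3.28e+10 × 1.84342e-08 = 6.0464e+02 s⁻¹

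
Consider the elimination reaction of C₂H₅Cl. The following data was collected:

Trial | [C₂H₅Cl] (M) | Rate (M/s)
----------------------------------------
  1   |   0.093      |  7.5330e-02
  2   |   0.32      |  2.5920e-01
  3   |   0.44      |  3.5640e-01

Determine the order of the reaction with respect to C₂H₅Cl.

first order (1)

Step 1: Compare trials to find order n where rate₂/rate₁ = ([C₂H₅Cl]₂/[C₂H₅Cl]₁)^n
Step 2: rate₂/rate₁ = 2.5920e-01/7.5330e-02 = 3.441
Step 3: [C₂H₅Cl]₂/[C₂H₅Cl]₁ = 0.32/0.093 = 3.441
Step 4: n = ln(3.441)/ln(3.441) = 1.00 ≈ 1
Step 5: The reaction is first order in C₂H₅Cl.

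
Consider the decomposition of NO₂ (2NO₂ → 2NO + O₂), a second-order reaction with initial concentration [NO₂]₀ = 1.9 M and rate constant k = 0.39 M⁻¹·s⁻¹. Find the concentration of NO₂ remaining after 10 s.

0.2259 M

Step 1: For a second-order reaction: 1/[NO₂] = 1/[NO₂]₀ + kt
Step 2: 1/[NO₂] = 1/1.9 + 0.39 × 10
Step 3: 1/[NO₂] = 0.5263 + 3.9 = 4.426
Step 4: [NO₂] = 1/4.426 = 0.2259 M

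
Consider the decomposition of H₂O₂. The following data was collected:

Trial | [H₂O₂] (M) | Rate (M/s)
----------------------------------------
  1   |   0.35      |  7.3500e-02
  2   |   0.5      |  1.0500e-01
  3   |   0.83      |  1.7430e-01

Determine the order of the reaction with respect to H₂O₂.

first order (1)

Step 1: Compare trials to find order n where rate₂/rate₁ = ([H₂O₂]₂/[H₂O₂]₁)^n
Step 2: rate₂/rate₁ = 1.0500e-01/7.3500e-02 = 1.429
Step 3: [H₂O₂]₂/[H₂O₂]₁ = 0.5/0.35 = 1.429
Step 4: n = ln(1.429)/ln(1.429) = 1.00 ≈ 1
Step 5: The reaction is first order in H₂O₂.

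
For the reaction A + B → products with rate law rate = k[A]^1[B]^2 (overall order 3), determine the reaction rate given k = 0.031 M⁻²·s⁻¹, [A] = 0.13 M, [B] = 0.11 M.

4.876e-05 M/s

Step 1: The rate law is rate = k[A]^1[B]^2, overall order = 1+2 = 3
Step 2: Substitute values: rate = 0.031 × (0.13)^1 × (0.11)^2
Step 3: rate = 0.031 × 0.13 × 0.0121 = 4.8763e-05 M/s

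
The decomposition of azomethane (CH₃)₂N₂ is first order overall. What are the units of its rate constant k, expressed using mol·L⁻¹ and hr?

hr⁻¹

Step 1: For overall order n, rate = k × (concentration)^n.
Step 2: Rate has units mol·L⁻¹·hr⁻¹; concentration term has units (mol·L⁻¹)^1.
Step 3: k = rate / (concentration)^n, so units of k = (mol·L⁻¹)^(1-1)·hr⁻¹ = hr⁻¹.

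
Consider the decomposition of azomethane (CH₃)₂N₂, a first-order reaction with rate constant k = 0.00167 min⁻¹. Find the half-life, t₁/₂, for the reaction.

415.1 min

Step 1: For a first-order reaction, t₁/₂ = ln(2)/k
Step 2: t₁/₂ = ln(2)/0.00167
Step 3: t₁/₂ = 0.6931/0.00167 = 415.1 min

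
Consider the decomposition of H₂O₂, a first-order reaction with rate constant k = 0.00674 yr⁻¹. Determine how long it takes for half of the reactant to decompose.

102.8 yr

Step 1: For a first-order reaction, t₁/₂ = ln(2)/k
Step 2: t₁/₂ = ln(2)/0.00674
Step 3: t₁/₂ = 0.6931/0.00674 = 102.8 yr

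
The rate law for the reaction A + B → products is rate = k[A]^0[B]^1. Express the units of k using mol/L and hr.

hr⁻¹

Step 1: Overall order = 0 + 1 = 1.
Step 2: rate has units mol/L·hr⁻¹; [A]^0[B]^1 has units (mol/L)^1.
Step 3: k = rate/([A]^0[B]^1), so units of k = (mol/L)^(1-1)·hr⁻¹ = hr⁻¹.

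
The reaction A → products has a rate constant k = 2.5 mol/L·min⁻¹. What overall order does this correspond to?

zeroth order (0)

Step 1: The units of k for an nth-order reaction are (concentration)^(1-n)·(time)⁻¹.
Step 2: Here k has units mol/L·min⁻¹, so the concentration exponent is 1.
Step 3: 1 - n = 1 ⇒ n = 0. The reaction is zeroth order.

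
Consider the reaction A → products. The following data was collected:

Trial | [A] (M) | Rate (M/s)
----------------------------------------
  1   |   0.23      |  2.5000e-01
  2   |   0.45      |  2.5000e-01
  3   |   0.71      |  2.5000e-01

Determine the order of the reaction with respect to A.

zeroth order (0)

Step 1: Compare trials - when concentration changes, rate stays constant.
Step 2: rate₂/rate₁ = 2.5000e-01/2.5000e-01 = 1
Step 3: [A]₂/[A]₁ = 0.45/0.23 = 1.957
Step 4: Since rate ratio ≈ (conc ratio)^0, the reaction is zeroth order.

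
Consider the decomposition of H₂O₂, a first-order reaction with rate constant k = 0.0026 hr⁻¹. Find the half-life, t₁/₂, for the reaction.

266.6 hr

Step 1: For a first-order reaction, t₁/₂ = ln(2)/k
Step 2: t₁/₂ = ln(2)/0.0026
Step 3: t₁/₂ = 0.6931/0.0026 = 266.6 hr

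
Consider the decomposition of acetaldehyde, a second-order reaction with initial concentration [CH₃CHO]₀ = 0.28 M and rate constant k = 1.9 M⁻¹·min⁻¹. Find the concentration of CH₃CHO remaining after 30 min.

0.01651 M

Step 1: For a second-order reaction: 1/[CH₃CHO] = 1/[CH₃CHO]₀ + kt
Step 2: 1/[CH₃CHO] = 1/0.28 + 1.9 × 30
Step 3: 1/[CH₃CHO] = 3.571 + 57 = 60.57
Step 4: [CH₃CHO] = 1/60.57 = 0.01651 M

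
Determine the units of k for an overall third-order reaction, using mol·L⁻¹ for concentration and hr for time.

(mol·L⁻¹)⁻²·hr⁻¹

Step 1: For overall order n, rate = k × (concentration)^n.
Step 2: Rate has units mol·L⁻¹·hr⁻¹; concentration term has units (mol·L⁻¹)^3.
Step 3: k = rate / (concentration)^n, so units of k = (mol·L⁻¹)^(1-3)·hr⁻¹ = (mol·L⁻¹)⁻²·hr⁻¹.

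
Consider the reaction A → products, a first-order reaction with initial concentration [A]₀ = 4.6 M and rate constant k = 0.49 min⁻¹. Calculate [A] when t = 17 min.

0.001109 M

Step 1: For a first-order reaction: [A] = [A]₀ × e^(-kt)
Step 2: [A] = 4.6 × e^(-0.49 × 17)
Step 3: [A] = 4.6 × e^(-8.33)
Step 4: [A] = 4.6 × 0.000241172 = 0.001109 M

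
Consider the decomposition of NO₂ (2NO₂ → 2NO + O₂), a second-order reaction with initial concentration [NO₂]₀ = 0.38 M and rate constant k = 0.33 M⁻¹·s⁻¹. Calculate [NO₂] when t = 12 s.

0.1517 M

Step 1: For a second-order reaction: 1/[NO₂] = 1/[NO₂]₀ + kt
Step 2: 1/[NO₂] = 1/0.38 + 0.33 × 12
Step 3: 1/[NO₂] = 2.632 + 3.96 = 6.592
Step 4: [NO₂] = 1/6.592 = 0.1517 M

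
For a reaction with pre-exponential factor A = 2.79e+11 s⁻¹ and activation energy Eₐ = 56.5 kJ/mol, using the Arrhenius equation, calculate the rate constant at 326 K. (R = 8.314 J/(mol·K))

2.47e+02 s⁻¹

Step 1: Use the Arrhenius equation: k = A × exp(-Eₐ/RT)
Step 2: Convert Eₐ to J/mol: 56.5 kJ/mol = 56500 J/mol
Step 3: Calculate the exponent: -Eₐ/(RT) = -56500/(8.314 × 326) = -20.84591
Step 4: k = 2.79e+11 × exp(-20.84591)
Step 5: k = 2.79e+11 × 8.84578e-10 = 2.4680e+02 s⁻¹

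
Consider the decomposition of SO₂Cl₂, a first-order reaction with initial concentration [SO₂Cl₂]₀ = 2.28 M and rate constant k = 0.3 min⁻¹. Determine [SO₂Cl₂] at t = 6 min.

0.3769 M

Step 1: For a first-order reaction: [SO₂Cl₂] = [SO₂Cl₂]₀ × e^(-kt)
Step 2: [SO₂Cl₂] = 2.28 × e^(-0.3 × 6)
Step 3: [SO₂Cl₂] = 2.28 × e^(-1.8)
Step 4: [SO₂Cl₂] = 2.28 × 0.165299 = 0.3769 M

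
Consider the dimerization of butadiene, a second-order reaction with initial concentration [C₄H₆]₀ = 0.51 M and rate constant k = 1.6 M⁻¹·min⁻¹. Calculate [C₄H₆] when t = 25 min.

0.02383 M

Step 1: For a second-order reaction: 1/[C₄H₆] = 1/[C₄H₆]₀ + kt
Step 2: 1/[C₄H₆] = 1/0.51 + 1.6 × 25
Step 3: 1/[C₄H₆] = 1.961 + 40 = 41.96
Step 4: [C₄H₆] = 1/41.96 = 0.02383 M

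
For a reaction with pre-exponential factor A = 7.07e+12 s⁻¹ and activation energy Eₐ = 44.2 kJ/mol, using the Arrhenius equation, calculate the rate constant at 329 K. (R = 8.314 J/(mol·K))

6.79e+05 s⁻¹

Step 1: Use the Arrhenius equation: k = A × exp(-Eₐ/RT)
Step 2: Convert Eₐ to J/mol: 44.2 kJ/mol = 44200 J/mol
Step 3: Calculate the exponent: -Eₐ/(RT) = -44200/(8.314 × 329) = -16.15907
Step 4: k = 7.07e+12 × exp(-16.15907)
Step 5: k = 7.07e+12 × 9.59854e-08 = 6.7862e+05 s⁻¹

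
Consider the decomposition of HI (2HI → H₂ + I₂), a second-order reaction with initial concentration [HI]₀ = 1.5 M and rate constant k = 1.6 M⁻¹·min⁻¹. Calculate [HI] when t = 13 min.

0.04658 M

Step 1: For a second-order reaction: 1/[HI] = 1/[HI]₀ + kt
Step 2: 1/[HI] = 1/1.5 + 1.6 × 13
Step 3: 1/[HI] = 0.6667 + 20.8 = 21.47
Step 4: [HI] = 1/21.47 = 0.04658 M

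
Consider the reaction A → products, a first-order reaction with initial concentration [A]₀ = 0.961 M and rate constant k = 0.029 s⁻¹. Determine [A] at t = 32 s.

0.3799 M

Step 1: For a first-order reaction: [A] = [A]₀ × e^(-kt)
Step 2: [A] = 0.961 × e^(-0.029 × 32)
Step 3: [A] = 0.961 × e^(-0.928)
Step 4: [A] = 0.961 × 0.395344 = 0.3799 M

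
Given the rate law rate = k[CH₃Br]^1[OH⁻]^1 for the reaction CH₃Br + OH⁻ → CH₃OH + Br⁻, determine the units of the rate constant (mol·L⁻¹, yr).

(mol·L⁻¹)⁻¹·yr⁻¹

Step 1: Overall order = 1 + 1 = 2.
Step 2: rate has units mol·L⁻¹·yr⁻¹; [CH₃Br]^1[OH⁻]^1 has units (mol·L⁻¹)^2.
Step 3: k = rate/([CH₃Br]^1[OH⁻]^1), so units of k = (mol·L⁻¹)^(1-2)·yr⁻¹ = (mol·L⁻¹)⁻¹·yr⁻¹.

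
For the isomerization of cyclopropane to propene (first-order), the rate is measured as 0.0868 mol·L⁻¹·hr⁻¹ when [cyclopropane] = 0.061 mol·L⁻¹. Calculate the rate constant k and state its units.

1.423 hr⁻¹

Step 1: rate = k[cyclopropane]^1, so k = rate / [cyclopropane]^1.
Step 2: k = 0.0868 / (0.061)^1 = 0.0868 / 0.061.
Step 3: k = 1.423 hr⁻¹.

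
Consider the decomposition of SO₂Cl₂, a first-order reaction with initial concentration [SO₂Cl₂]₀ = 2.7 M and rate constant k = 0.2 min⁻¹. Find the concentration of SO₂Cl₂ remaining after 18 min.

0.07377 M

Step 1: For a first-order reaction: [SO₂Cl₂] = [SO₂Cl₂]₀ × e^(-kt)
Step 2: [SO₂Cl₂] = 2.7 × e^(-0.2 × 18)
Step 3: [SO₂Cl₂] = 2.7 × e^(-3.6)
Step 4: [SO₂Cl₂] = 2.7 × 0.0273237 = 0.07377 M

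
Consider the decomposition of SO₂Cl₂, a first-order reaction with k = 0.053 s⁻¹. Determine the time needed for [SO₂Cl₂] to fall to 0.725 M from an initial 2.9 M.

26.16 s

Step 1: For first-order: t = ln([SO₂Cl₂]₀/[SO₂Cl₂])/k
Step 2: t = ln(2.9/0.725)/0.053
Step 3: t = ln(4)/0.053
Step 4: t = 1.386/0.053 = 26.16 s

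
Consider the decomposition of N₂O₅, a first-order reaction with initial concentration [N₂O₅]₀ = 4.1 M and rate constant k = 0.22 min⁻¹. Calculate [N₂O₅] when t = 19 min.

0.06272 M

Step 1: For a first-order reaction: [N₂O₅] = [N₂O₅]₀ × e^(-kt)
Step 2: [N₂O₅] = 4.1 × e^(-0.22 × 19)
Step 3: [N₂O₅] = 4.1 × e^(-4.18)
Step 4: [N₂O₅] = 4.1 × 0.0152985 = 0.06272 M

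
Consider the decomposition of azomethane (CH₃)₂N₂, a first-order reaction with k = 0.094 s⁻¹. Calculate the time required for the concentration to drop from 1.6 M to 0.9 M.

6.121 s

Step 1: For first-order: t = ln([azomethane]₀/[azomethane])/k
Step 2: t = ln(1.6/0.9)/0.094
Step 3: t = ln(1.778)/0.094
Step 4: t = 0.5754/0.094 = 6.121 s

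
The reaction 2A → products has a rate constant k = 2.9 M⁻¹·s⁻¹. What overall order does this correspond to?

second order (2)

Step 1: The units of k for an nth-order reaction are (concentration)^(1-n)·(time)⁻¹.
Step 2: Here k has units M⁻¹·s⁻¹, so the concentration exponent is -1.
Step 3: 1 - n = -1 ⇒ n = 2. The reaction is second order.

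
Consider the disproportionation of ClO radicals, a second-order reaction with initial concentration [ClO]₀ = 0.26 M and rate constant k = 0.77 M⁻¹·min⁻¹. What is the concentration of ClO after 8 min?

0.09994 M

Step 1: For a second-order reaction: 1/[ClO] = 1/[ClO]₀ + kt
Step 2: 1/[ClO] = 1/0.26 + 0.77 × 8
Step 3: 1/[ClO] = 3.846 + 6.16 = 10.01
Step 4: [ClO] = 1/10.01 = 0.09994 M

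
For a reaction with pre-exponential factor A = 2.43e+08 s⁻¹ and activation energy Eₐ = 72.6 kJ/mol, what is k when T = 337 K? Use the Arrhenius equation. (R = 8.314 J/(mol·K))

1.36e-03 s⁻¹

Step 1: Use the Arrhenius equation: k = A × exp(-Eₐ/RT)
Step 2: Convert Eₐ to J/mol: 72.6 kJ/mol = 72600 J/mol
Step 3: Calculate the exponent: -Eₐ/(RT) = -72600/(8.314 × 337) = -25.91175
Step 4: k = 2.43e+08 × exp(-25.91175)
Step 5: k = 2.43e+08 × 5.58046e-12 = 1.3561e-03 s⁻¹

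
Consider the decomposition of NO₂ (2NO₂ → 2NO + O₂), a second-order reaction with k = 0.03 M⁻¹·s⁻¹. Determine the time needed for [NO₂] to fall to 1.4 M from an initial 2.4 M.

9.921 s

Step 1: For second-order: t = (1/[NO₂] - 1/[NO₂]₀)/k
Step 2: t = (1/1.4 - 1/2.4)/0.03
Step 3: t = (0.7143 - 0.4167)/0.03
Step 4: t = 0.2976/0.03 = 9.921 s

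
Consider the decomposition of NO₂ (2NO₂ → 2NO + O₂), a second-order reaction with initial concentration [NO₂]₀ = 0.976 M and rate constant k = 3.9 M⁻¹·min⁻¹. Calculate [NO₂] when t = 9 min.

0.02768 M

Step 1: For a second-order reaction: 1/[NO₂] = 1/[NO₂]₀ + kt
Step 2: 1/[NO₂] = 1/0.976 + 3.9 × 9
Step 3: 1/[NO₂] = 1.025 + 35.1 = 36.12
Step 4: [NO₂] = 1/36.12 = 0.02768 M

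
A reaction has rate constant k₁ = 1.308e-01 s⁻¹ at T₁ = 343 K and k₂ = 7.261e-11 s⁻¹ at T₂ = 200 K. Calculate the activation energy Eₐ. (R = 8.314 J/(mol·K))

85.0 kJ/mol

Step 1: Use the two-temperature Arrhenius form: ln(k₂/k₁) = -Eₐ/R × (1/T₂ - 1/T₁)
Step 2: ln(k₂/k₁) = ln(7.261e-11/1.308e-01) = ln(5.55122e-10) = -21.3118
Step 3: 1/T₂ - 1/T₁ = 1/200 - 1/343 = 2.084548e-03 K⁻¹
Step 4: Eₐ = -R × ln(k₂/k₁) / (1/T₂ - 1/T₁) = -8.314 × -21.3118 / 2.084548e-03
Step 5: Eₐ = 8.5000e+04 J/mol = 85.0 kJ/mol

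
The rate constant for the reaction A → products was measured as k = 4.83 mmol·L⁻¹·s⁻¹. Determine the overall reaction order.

zeroth order (0)

Step 1: The units of k for an nth-order reaction are (concentration)^(1-n)·(time)⁻¹.
Step 2: Here k has units mmol·L⁻¹·s⁻¹, so the concentration exponent is 1.
Step 3: 1 - n = 1 ⇒ n = 0. The reaction is zeroth order.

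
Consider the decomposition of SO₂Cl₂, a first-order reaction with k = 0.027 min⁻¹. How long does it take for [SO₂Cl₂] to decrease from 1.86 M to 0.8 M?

31.25 min

Step 1: For first-order: t = ln([SO₂Cl₂]₀/[SO₂Cl₂])/k
Step 2: t = ln(1.86/0.8)/0.027
Step 3: t = ln(2.325)/0.027
Step 4: t = 0.8437/0.027 = 31.25 min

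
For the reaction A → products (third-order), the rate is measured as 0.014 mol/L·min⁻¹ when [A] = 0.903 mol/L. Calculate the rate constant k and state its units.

0.01901 (mol/L)⁻²·min⁻¹

Step 1: rate = k[A]^3, so k = rate / [A]^3.
Step 2: k = 0.014 / (0.903)^3 = 0.014 / 0.7363.
Step 3: k = 0.01901 (mol/L)⁻²·min⁻¹.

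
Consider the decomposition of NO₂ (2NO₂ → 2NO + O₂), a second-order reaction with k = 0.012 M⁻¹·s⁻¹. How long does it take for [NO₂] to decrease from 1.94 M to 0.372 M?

181.1 s

Step 1: For second-order: t = (1/[NO₂] - 1/[NO₂]₀)/k
Step 2: t = (1/0.372 - 1/1.94)/0.012
Step 3: t = (2.688 - 0.5155)/0.012
Step 4: t = 2.173/0.012 = 181.1 s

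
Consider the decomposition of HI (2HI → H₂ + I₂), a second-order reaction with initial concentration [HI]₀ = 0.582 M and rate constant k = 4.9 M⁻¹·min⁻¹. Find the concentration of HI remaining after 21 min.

0.009559 M

Step 1: For a second-order reaction: 1/[HI] = 1/[HI]₀ + kt
Step 2: 1/[HI] = 1/0.582 + 4.9 × 21
Step 3: 1/[HI] = 1.718 + 102.9 = 104.6
Step 4: [HI] = 1/104.6 = 0.009559 M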